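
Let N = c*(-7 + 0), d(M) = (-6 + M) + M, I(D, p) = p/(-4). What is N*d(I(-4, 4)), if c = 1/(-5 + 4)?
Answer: -56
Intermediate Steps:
I(D, p) = -p/4 (I(D, p) = p*(-¼) = -p/4)
d(M) = -6 + 2*M
c = -1 (c = 1/(-1) = -1)
N = 7 (N = -(-7 + 0) = -1*(-7) = 7)
N*d(I(-4, 4)) = 7*(-6 + 2*(-¼*4)) = 7*(-6 + 2*(-1)) = 7*(-6 - 2) = 7*(-8) = -56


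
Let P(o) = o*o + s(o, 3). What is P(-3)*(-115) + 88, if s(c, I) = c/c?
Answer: -1062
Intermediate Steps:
s(c, I) = 1
P(o) = 1 + o² (P(o) = o*o + 1 = o² + 1 = 1 + o²)
P(-3)*(-115) + 88 = (1 + (-3)²)*(-115) + 88 = (1 + 9)*(-115) + 88 = 10*(-115) + 88 = -1150 + 88 = -1062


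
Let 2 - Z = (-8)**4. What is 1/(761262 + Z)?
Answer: 1/757168 ≈ 1.3207e-6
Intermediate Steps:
Z = -4094 (Z = 2 - 1*(-8)**4 = 2 - 1*4096 = 2 - 4096 = -4094)
1/(761262 + Z) = 1/(761262 - 4094) = 1/757168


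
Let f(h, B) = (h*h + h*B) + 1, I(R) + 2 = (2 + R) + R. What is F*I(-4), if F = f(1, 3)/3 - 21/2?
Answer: 212/3 ≈ 70.667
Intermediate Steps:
I(R) = 2*R (I(R) = -2 + ((2 + R) + R) = -2 + (2 + 2*R) = 2*R)
f(h, B) = 1 + h**2 + B*h (f(h, B) = (h**2 + B*h) + 1 = 1 + h**2 + B*h)
F = -53/6 (F = (1 + 1**2 + 3*1)/3 - 21/2 = (1 + 1 + 3)*(1/3) - 21*1/2 = 5*(1/3) - 21/2 = 5/3 - 21/2 = -53/6 ≈ -8.8333)
F*I(-4) = -53*(-4)/3 = -53/6*(-8) = 212/3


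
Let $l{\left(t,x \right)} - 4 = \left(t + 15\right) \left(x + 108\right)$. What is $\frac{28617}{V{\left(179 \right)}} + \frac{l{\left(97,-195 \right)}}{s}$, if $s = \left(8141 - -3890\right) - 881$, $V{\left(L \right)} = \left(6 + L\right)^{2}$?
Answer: $- \frac{285439}{7632175} \approx -0.037399$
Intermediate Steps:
$l{\left(t,x \right)} = 4 + \left(15 + t\right) \left(108 + x\right)$ ($l{\left(t,x \right)} = 4 + \left(t + 15\right) \left(x + 108\right) = 4 + \left(15 + t\right) \left(108 + x\right)$)
$s = 11150$ ($s = \left(8141 + 3890\right) - 881 = 12031 - 881 = 11150$)
$\frac{28617}{V{\left(179 \right)}} + \frac{l{\left(97,-195 \right)}}{s} = \frac{28617}{\left(6 + 179\right)^{2}} + \frac{1624 + 15 \left(-195\right) + 108 \cdot 97 + 97 \left(-195\right)}{11150} = \frac{28617}{185^{2}} + \left(1624 - 2925 + 10476 - 18915\right) \frac{1}{11150} = \frac{28617}{34225} - \frac{974}{1115} = - \frac{285439}{7632175}$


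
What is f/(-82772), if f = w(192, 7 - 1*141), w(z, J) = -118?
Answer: 59/41386 ≈ 0.0014256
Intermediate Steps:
f = -118
f/(-82772) = -118/(-82772) = -118*(-1/82772) = 59/41386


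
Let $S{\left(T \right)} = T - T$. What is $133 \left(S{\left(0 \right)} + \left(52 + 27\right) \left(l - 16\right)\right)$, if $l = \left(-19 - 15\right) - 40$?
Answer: $-945630$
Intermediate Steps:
$l = -74$ ($l = -34 - 40 = -74$)
$S{\left(T \right)} = 0$
$133 \left(S{\left(0 \right)} + \left(52 + 27\right) \left(l - 16\right)\right) = 133 \left(0 + \left(52 + 27\right) \left(-74 - 16\right)\right) = 133 \left(0 + 79 \left(-90\right)\right) = 133 \left(0 - 7110\right) = 133 \left(-7110\right) = -945630$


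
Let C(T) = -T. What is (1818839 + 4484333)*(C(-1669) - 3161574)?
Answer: -19917424718660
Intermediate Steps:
(1818839 + 4484333)*(C(-1669) - 3161574) = (1818839 + 4484333)*(-1*(-1669) - 3161574) = 6303172*(1669 - 3161574) = 6303172*(-3159905) = -19917424718660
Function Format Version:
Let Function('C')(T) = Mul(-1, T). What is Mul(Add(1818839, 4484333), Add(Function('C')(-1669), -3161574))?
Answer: -19917424718660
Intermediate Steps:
Mul(Add(1818839, 4484333), Add(Function('C')(-1669), -3161574)) = Mul(Add(1818839, 4484333), Add(Mul(-1, -1669), -3161574)) = Mul(6303172, Add(1669, -3161574)) = Mul(6303172, -3159905) = -19917424718660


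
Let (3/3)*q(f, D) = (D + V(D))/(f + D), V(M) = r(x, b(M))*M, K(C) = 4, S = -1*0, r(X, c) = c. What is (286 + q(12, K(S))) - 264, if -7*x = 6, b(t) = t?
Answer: 93/4 ≈ 23.250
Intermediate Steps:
x = -6/7 (x = -⅐*6 = -6/7 ≈ -0.85714)
S = 0
V(M) = M² (V(M) = M*M = M²)
q(f, D) = (D + D²)/(D + f) (q(f, D) = (D + D²)/(f + D) = (D + D²)/(D + f))
(286 + q(12, K(S))) - 264 = (286 + 4*(1 + 4)/(4 + 12)) - 264 = (286 + 4*5/16) - 264 = (286 + 4*(1/16)*5) - 264 = (286 + 5/4) - 264 = 1149/4 - 264 = 93/4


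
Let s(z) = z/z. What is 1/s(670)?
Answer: 1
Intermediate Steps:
s(z) = 1
1/s(670) = 1/1 = 1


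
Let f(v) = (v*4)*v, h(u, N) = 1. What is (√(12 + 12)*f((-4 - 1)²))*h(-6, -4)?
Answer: 5000*√6 ≈ 12247.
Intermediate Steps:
f(v) = 4*v² (f(v) = (4*v)*v = 4*v²)
(√(12 + 12)*f((-4 - 1)²))*h(-6, -4) = (√(12 + 12)*(4*((-4 - 1)²)²))*1 = (√24*(4*((-5)²)²))*1 = ((2*√6)*(4*25²))*1 = ((2*√6)*(4*625))*1 = ((2*√6)*2500)*1 = (5000*√6)*1 = 5000*√6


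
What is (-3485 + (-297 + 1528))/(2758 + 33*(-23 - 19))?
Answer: -23/14 ≈ -1.6429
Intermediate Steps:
(-3485 + (-297 + 1528))/(2758 + 33*(-23 - 19)) = (-3485 + 1231)/(2758 + 33*(-42)) = -2254/(2758 - 1386) = -2254/1372 = -2254*1/1372 = -23/14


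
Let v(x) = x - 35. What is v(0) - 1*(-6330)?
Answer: 6295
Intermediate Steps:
v(x) = -35 + x
v(0) - 1*(-6330) = (-35 + 0) - 1*(-6330) = -35 + 6330 = 6295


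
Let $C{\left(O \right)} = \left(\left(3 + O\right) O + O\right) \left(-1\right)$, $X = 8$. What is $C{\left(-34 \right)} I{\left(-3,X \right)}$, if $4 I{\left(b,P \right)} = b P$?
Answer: $6120$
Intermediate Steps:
$C{\left(O \right)} = - O - O \left(3 + O\right)$ ($C{\left(O \right)} = \left(O \left(3 + O\right) + O\right) \left(-1\right) = \left(O + O \left(3 + O\right)\right) \left(-1\right) = - O - O \left(3 + O\right)$)
$I{\left(b,P \right)} = \frac{P b}{4}$ ($I{\left(b,P \right)} = \frac{b P}{4} = \frac{P b}{4}$)
$C{\left(-34 \right)} I{\left(-3,X \right)} = \left(-1\right) \left(-34\right) \left(4 - 34\right) \frac{1}{4} \cdot 8 \left(-3\right) = \left(-1\right) \left(-34\right) \left(-30\right) \left(-6\right) = \left(-1020\right) \left(-6\right) = 6120$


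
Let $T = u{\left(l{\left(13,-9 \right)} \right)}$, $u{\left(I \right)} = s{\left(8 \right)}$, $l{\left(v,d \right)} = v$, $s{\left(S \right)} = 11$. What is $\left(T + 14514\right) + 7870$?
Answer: $22395$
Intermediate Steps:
$u{\left(I \right)} = 11$
$T = 11$
$\left(T + 14514\right) + 7870 = \left(11 + 14514\right) + 7870 = 14525 + 7870 = 22395$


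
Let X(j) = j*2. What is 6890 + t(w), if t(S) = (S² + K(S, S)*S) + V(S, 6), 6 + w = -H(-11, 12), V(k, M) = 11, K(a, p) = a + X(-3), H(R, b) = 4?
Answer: 7161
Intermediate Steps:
X(j) = 2*j
K(a, p) = -6 + a (K(a, p) = a + 2*(-3) = a - 6 = -6 + a)
w = -10 (w = -6 - 1*4 = -6 - 4 = -10)
t(S) = 11 + S² + S*(-6 + S) (t(S) = (S² + (-6 + S)*S) + 11 = (S² + S*(-6 + S)) + 11 = 11 + S² + S*(-6 + S))
6890 + t(w) = 6890 + (11 + (-10)² - 10*(-6 - 10)) = 6890 + (11 + 100 - 10*(-16)) = 6890 + (11 + 100 + 160) = 6890 + 271 = 7161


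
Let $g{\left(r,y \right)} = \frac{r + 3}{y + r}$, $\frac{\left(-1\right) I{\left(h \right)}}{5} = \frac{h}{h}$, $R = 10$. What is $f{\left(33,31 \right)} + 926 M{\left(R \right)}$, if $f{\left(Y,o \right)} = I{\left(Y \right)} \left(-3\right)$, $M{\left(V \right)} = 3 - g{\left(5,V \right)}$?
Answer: $\frac{34487}{15} \approx 2299.1$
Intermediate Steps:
$I{\left(h \right)} = -5$ ($I{\left(h \right)} = - 5 \frac{h}{h} = \left(-5\right) 1 = -5$)
$g{\left(r,y \right)} = \frac{3 + r}{r + y}$
$M{\left(V \right)} = 3 - \frac{8}{5 + V}$ ($M{\left(V \right)} = 3 - \frac{3 + 5}{5 + V} = 3 - \frac{1}{5 + V} 8 = 3 - \frac{8}{5 + V}$)
$f{\left(Y,o \right)} = 15$ ($f{\left(Y,o \right)} = \left(-5\right) \left(-3\right) = 15$)
$f{\left(33,31 \right)} + 926 M{\left(R \right)} = 15 + 926 \frac{7 + 3 \cdot 10}{5 + 10} = 15 + 926 \frac{7 + 30}{15} = 15 + 926 \cdot \frac{1}{15} \cdot 37 = 15 + 926 \cdot \frac{37}{15} = 15 + \frac{34262}{15} = \frac{34487}{15}$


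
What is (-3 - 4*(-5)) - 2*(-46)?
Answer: 109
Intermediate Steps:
(-3 - 4*(-5)) - 2*(-46) = (-3 + 20) + 92 = 17 + 92 = 109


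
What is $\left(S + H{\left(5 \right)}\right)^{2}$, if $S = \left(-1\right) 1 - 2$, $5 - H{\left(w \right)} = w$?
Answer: $9$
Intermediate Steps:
$H{\left(w \right)} = 5 - w$
$S = -3$ ($S = -1 - 2 = -3$)
$\left(S + H{\left(5 \right)}\right)^{2} = \left(-3 + \left(5 - 5\right)\right)^{2} = \left(-3 + 0\right)^{2} = \left(-3\right)^{2} = 9$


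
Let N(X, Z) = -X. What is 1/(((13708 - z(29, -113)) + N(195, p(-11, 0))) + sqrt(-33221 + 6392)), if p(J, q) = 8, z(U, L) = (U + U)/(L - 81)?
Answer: 42382210/572807619387 - 9409*I*sqrt(2981)/572807619387 ≈ 7.399e-5 - 8.9684e-7*I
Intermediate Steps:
z(U, L) = 2*U/(-81 + L) (z(U, L) = (2*U)/(-81 + L) = 2*U/(-81 + L))
1/(((13708 - z(29, -113)) + N(195, p(-11, 0))) + sqrt(-33221 + 6392)) = 1/(((13708 - 2*29/(-81 - 113)) - 1*195) + sqrt(-33221 + 6392)) = 1/(((13708 - 2*29/(-194)) - 195) + sqrt(-26829)) = 1/(((13708 - 2*29*(-1)/194) - 195) + 3*I*sqrt(2981)) = 1/(((13708 - 1*(-29/97)) - 195) + 3*I*sqrt(2981)) = 1/(((13708 + 29/97) - 195) + 3*I*sqrt(2981)) = 1/((1329705/97 - 195) + 3*I*sqrt(2981)) = 1/(1310790/97 + 3*I*sqrt(2981))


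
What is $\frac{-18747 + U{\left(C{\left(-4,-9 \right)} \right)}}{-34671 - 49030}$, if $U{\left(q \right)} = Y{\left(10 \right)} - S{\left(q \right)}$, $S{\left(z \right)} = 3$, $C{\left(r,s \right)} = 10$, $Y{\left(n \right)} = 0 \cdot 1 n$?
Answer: $\frac{18750}{83701} \approx 0.22401$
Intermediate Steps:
$Y{\left(n \right)} = 0$ ($Y{\left(n \right)} = 0 n = 0$)
$U{\left(q \right)} = -3$ ($U{\left(q \right)} = 0 - 3 = -3$)
$\frac{-18747 + U{\left(C{\left(-4,-9 \right)} \right)}}{-34671 - 49030} = \frac{-18747 - 3}{-34671 - 49030} = - \frac{18750}{-83701} = \left(-18750\right) \left(- \frac{1}{83701}\right) = \frac{18750}{83701}$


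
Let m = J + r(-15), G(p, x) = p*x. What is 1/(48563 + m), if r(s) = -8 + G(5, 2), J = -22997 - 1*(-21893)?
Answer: 1/47461 ≈ 2.1070e-5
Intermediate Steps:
J = -1104 (J = -22997 + 21893 = -1104)
r(s) = 2 (r(s) = -8 + 5*2 = -8 + 10 = 2)
m = -1102 (m = -1104 + 2 = -1102)
1/(48563 + m) = 1/(48563 - 1102) = 1/47461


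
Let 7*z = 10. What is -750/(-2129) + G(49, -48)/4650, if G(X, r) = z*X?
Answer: 363653/989985 ≈ 0.36733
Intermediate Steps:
z = 10/7 (z = (⅐)*10 = 10/7 ≈ 1.4286)
G(X, r) = 10*X/7
-750/(-2129) + G(49, -48)/4650 = -750/(-2129) + ((10/7)*49)/4650 = -750*(-1/2129) + 70*(1/4650) = 750/2129 + 7/465 = 363653/989985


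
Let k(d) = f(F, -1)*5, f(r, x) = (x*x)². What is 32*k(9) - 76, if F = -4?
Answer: 84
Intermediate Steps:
f(r, x) = x⁴ (f(r, x) = (x²)² = x⁴)
k(d) = 5 (k(d) = (-1)⁴*5 = 1*5 = 5)
32*k(9) - 76 = 32*5 - 76 = 160 - 76 = 84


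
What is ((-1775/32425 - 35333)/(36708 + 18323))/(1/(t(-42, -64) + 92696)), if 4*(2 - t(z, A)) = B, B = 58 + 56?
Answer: -4246762581754/71375207 ≈ -59499.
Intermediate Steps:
B = 114
t(z, A) = -53/2 (t(z, A) = 2 - ¼*114 = 2 - 57/2 = -53/2)
((-1775/32425 - 35333)/(36708 + 18323))/(1/(t(-42, -64) + 92696)) = ((-1775/32425 - 35333)/(36708 + 18323))/(1/(-53/2 + 92696)) = ((-1775*1/32425 - 35333)/55031)/(1/(185339/2)) = ((-71/1297 - 35333)*(1/55031))/(2/185339) = -45826972/1297*1/55031*(185339/2) = -45826972/71375207*185339/2 = -4246762581754/71375207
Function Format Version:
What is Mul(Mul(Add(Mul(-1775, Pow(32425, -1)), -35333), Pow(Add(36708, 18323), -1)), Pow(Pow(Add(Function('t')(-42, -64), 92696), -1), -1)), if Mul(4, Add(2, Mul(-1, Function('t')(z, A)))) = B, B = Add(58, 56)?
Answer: Rational(-4246762581754, 71375207) ≈ -59499.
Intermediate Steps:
B = 114
Function('t')(z, A) = Rational(-53, 2) (Function('t')(z, A) = Add(2, Mul(Rational(-1, 4), 114)) = Add(2, Rational(-57, 2)) = Rational(-53, 2))
Mul(Mul(Add(Mul(-1775, Pow(32425, -1)), -35333), Pow(Add(36708, 18323), -1)), Pow(Pow(Add(Function('t')(-42, -64), 92696), -1), -1)) = Mul(Mul(Add(Mul(-1775, Pow(32425, -1)), -35333), Pow(Add(36708, 18323), -1)), Pow(Pow(Add(Rational(-53, 2), 92696), -1), -1)) = Mul(Mul(Add(Mul(-1775, Rational(1, 32425)), -35333), Pow(55031, -1)), Pow(Pow(Rational(185339, 2), -1), -1)) = Mul(Mul(Add(Rational(-71, 1297), -35333), Rational(1, 55031)), Pow(Rational(2, 185339), -1)) = Mul(Mul(Rational(-45826972, 1297), Rational(1, 55031)), Rational(185339, 2)) = Mul(Rational(-45826972, 71375207), Rational(185339, 2)) = Rational(-4246762581754, 71375207)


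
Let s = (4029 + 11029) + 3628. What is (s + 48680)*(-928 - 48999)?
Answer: -3363382282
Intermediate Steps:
s = 18686 (s = 15058 + 3628 = 18686)
(s + 48680)*(-928 - 48999) = (18686 + 48680)*(-928 - 48999) = 67366*(-49927) = -3363382282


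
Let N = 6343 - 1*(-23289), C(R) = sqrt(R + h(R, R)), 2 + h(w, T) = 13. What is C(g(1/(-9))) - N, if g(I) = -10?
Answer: -29631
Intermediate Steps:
h(w, T) = 11 (h(w, T) = -2 + 13 = 11)
C(R) = sqrt(11 + R) (C(R) = sqrt(R + 11) = sqrt(11 + R))
N = 29632 (N = 6343 + 23289 = 29632)
C(g(1/(-9))) - N = sqrt(11 - 10) - 1*29632 = sqrt(1) - 29632 = 1 - 29632 = -29631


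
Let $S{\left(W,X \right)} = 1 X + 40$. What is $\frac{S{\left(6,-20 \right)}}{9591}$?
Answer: $\frac{20}{9591} \approx 0.0020853$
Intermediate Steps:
$S{\left(W,X \right)} = 40 + X$ ($S{\left(W,X \right)} = X + 40 = 40 + X$)
$\frac{S{\left(6,-20 \right)}}{9591} = \frac{40 - 20}{9591} = 20 \cdot \frac{1}{9591} = \frac{20}{9591}$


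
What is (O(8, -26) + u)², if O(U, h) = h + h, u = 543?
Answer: 241081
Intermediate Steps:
O(U, h) = 2*h
(O(8, -26) + u)² = (2*(-26) + 543)² = (-52 + 543)² = 491² = 241081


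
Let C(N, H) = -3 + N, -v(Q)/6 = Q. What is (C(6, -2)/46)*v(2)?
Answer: -18/23 ≈ -0.78261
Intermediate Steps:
v(Q) = -6*Q
(C(6, -2)/46)*v(2) = ((-3 + 6)/46)*(-6*2) = ((1/46)*3)*(-12) = (3/46)*(-12) = -18/23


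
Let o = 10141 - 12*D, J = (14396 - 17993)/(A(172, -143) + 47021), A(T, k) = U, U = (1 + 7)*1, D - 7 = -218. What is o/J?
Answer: -595998517/3597 ≈ -1.6569e+5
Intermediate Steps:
D = -211 (D = 7 - 218 = -211)
U = 8 (U = 8*1 = 8)
A(T, k) = 8
J = -3597/47029 (J = (14396 - 17993)/(8 + 47021) = -3597/47029 ≈ -0.076485)
o = 12673 (o = 10141 - 12*(-211) = 10141 - 1*(-2532) = 10141 + 2532 = 12673)
o/J = 12673/(-3597/47029) = 12673*(-47029/3597) = -595998517/3597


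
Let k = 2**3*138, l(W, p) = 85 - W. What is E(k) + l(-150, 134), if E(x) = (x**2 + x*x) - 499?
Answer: 2437368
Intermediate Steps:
k = 1104 (k = 8*138 = 1104)
E(x) = -499 + 2*x**2 (E(x) = (x**2 + x**2) - 499 = 2*x**2 - 499 = -499 + 2*x**2)
E(k) + l(-150, 134) = (-499 + 2*1104**2) + (85 - 1*(-150)) = (-499 + 2*1218816) + (85 + 150) = (-499 + 2437632) + 235 = 2437133 + 235 = 2437368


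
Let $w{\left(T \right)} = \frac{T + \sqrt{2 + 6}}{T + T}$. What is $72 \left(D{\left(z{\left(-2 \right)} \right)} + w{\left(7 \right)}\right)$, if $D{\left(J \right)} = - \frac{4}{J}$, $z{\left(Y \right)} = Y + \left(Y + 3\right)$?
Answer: $324 + \frac{72 \sqrt{2}}{7} \approx 338.55$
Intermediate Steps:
$z{\left(Y \right)} = 3 + 2 Y$ ($z{\left(Y \right)} = Y + \left(3 + Y\right) = 3 + 2 Y$)
$w{\left(T \right)} = \frac{T + 2 \sqrt{2}}{2 T}$ ($w{\left(T \right)} = \frac{T + \sqrt{8}}{2 T} = \left(T + 2 \sqrt{2}\right) \frac{1}{2 T} = \frac{T + 2 \sqrt{2}}{2 T}$)
$72 \left(D{\left(z{\left(-2 \right)} \right)} + w{\left(7 \right)}\right) = 72 \left(- \frac{4}{3 + 2 \left(-2\right)} + \frac{\sqrt{2} + \frac{1}{2} \cdot 7}{7}\right) = 72 \left(- \frac{4}{3 - 4} + \frac{\sqrt{2} + \frac{7}{2}}{7}\right) = 72 \left(- \frac{4}{-1} + \frac{\frac{7}{2} + \sqrt{2}}{7}\right) = 72 \left(\left(-4\right) \left(-1\right) + \left(\frac{1}{2} + \frac{\sqrt{2}}{7}\right)\right) = 72 \left(4 + \left(\frac{1}{2} + \frac{\sqrt{2}}{7}\right)\right) = 72 \left(\frac{9}{2} + \frac{\sqrt{2}}{7}\right) = 324 + \frac{72 \sqrt{2}}{7}$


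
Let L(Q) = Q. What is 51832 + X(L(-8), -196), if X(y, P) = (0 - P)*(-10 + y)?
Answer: 48304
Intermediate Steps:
X(y, P) = -P*(-10 + y) (X(y, P) = (-P)*(-10 + y) = -P*(-10 + y))
51832 + X(L(-8), -196) = 51832 - 196*(10 - 1*(-8)) = 51832 - 196*(10 + 8) = 51832 - 196*18 = 51832 - 3528 = 48304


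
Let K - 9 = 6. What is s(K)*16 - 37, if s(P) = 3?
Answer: 11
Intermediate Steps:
K = 15 (K = 9 + 6 = 15)
s(K)*16 - 37 = 3*16 - 37 = 48 - 37 = 11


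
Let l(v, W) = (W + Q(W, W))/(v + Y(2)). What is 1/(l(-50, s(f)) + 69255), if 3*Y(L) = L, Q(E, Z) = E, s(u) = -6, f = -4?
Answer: 37/2562444 ≈ 1.4439e-5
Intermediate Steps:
Y(L) = L/3
l(v, W) = 2*W/(⅔ + v) (l(v, W) = (W + W)/(v + (⅓)*2) = (2*W)/(v + ⅔) = (2*W)/(⅔ + v) = 2*W/(⅔ + v))
1/(l(-50, s(f)) + 69255) = 1/(6*(-6)/(2 + 3*(-50)) + 69255) = 1/(6*(-6)/(2 - 150) + 69255) = 1/(6*(-6)/(-148) + 69255) = 1/(6*(-6)*(-1/148) + 69255) = 1/(9/37 + 69255) = 1/(2562444/37) = 37/2562444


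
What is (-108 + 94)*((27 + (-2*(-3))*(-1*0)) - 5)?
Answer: -308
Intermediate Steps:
(-108 + 94)*((27 + (-2*(-3))*(-1*0)) - 5) = -14*((27 + 6*0) - 5) = -14*((27 + 0) - 5) = -14*(27 - 5) = -14*22 = -308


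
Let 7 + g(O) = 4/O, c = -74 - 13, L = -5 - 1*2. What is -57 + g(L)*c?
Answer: 4212/7 ≈ 601.71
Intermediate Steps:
L = -7 (L = -5 - 2 = -7)
c = -87
g(O) = -7 + 4/O
-57 + g(L)*c = -57 + (-7 + 4/(-7))*(-87) = -57 + (-7 + 4*(-⅐))*(-87) = -57 + (-7 - 4/7)*(-87) = -57 - 53/7*(-87) = -57 + 4611/7 = 4212/7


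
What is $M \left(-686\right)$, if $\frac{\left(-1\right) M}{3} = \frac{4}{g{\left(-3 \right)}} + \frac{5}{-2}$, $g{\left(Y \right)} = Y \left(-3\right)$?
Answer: $- \frac{12691}{3} \approx -4230.3$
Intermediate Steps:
$g{\left(Y \right)} = - 3 Y$
$M = \frac{37}{6}$ ($M = - 3 \left(\frac{4}{\left(-3\right) \left(-3\right)} + \frac{5}{-2}\right) = - 3 \left(\frac{4}{9} + 5 \left(- \frac{1}{2}\right)\right) = - 3 \left(4 \cdot \frac{1}{9} - \frac{5}{2}\right) = - 3 \left(\frac{4}{9} - \frac{5}{2}\right) = \left(-3\right) \left(- \frac{37}{18}\right) = \frac{37}{6} \approx 6.1667$)
$M \left(-686\right) = \frac{37}{6} \left(-686\right) = - \frac{12691}{3}$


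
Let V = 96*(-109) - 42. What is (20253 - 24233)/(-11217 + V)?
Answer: 3980/21723 ≈ 0.18322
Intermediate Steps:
V = -10506 (V = -10464 - 42 = -10506)
(20253 - 24233)/(-11217 + V) = (20253 - 24233)/(-11217 - 10506) = -3980/(-21723) = -3980*(-1/21723) = 3980/21723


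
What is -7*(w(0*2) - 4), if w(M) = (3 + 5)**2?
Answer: -420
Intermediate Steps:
w(M) = 64 (w(M) = 8**2 = 64)
-7*(w(0*2) - 4) = -7*(64 - 4) = -7*60 = -420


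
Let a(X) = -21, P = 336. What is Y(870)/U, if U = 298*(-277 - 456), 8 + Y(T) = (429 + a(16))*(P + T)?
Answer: -246020/109217 ≈ -2.2526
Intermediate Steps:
Y(T) = 137080 + 408*T (Y(T) = -8 + (429 - 21)*(336 + T) = -8 + 408*(336 + T) = -8 + (137088 + 408*T) = 137080 + 408*T)
U = -218434 (U = 298*(-733) = -218434)
Y(870)/U = (137080 + 408*870)/(-218434) = (137080 + 354960)*(-1/218434) = 492040*(-1/218434) = -246020/109217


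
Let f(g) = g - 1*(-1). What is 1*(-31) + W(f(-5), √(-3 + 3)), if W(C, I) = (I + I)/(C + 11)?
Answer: -31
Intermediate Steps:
f(g) = 1 + g (f(g) = g + 1 = 1 + g)
W(C, I) = 2*I/(11 + C) (W(C, I) = (2*I)/(11 + C) = 2*I/(11 + C))
1*(-31) + W(f(-5), √(-3 + 3)) = 1*(-31) + 2*√(-3 + 3)/(11 + (1 - 5)) = -31 + 2*√0/(11 - 4) = -31 + 2*0/7 = -31 + 2*0*(⅐) = -31 + 0 = -31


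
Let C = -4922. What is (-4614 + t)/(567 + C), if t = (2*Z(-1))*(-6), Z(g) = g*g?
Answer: 4626/4355 ≈ 1.0622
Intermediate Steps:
Z(g) = g²
t = -12 (t = (2*(-1)²)*(-6) = (2*1)*(-6) = 2*(-6) = -12)
(-4614 + t)/(567 + C) = (-4614 - 12)/(567 - 4922) = -4626/(-4355) = -4626*(-1/4355) = 4626/4355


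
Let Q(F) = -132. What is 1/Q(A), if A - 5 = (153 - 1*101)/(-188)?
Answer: -1/132 ≈ -0.0075758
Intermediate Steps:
A = 222/47 (A = 5 + (153 - 1*101)/(-188) = 5 + (153 - 101)*(-1/188) = 5 + 52*(-1/188) = 5 - 13/47 = 222/47 ≈ 4.7234)
1/Q(A) = 1/(-132) = -1/132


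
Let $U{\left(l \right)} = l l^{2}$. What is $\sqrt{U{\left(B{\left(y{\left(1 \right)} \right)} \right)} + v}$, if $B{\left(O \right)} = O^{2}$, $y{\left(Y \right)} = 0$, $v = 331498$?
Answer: $\sqrt{331498} \approx 575.76$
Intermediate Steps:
$U{\left(l \right)} = l^{3}$
$\sqrt{U{\left(B{\left(y{\left(1 \right)} \right)} \right)} + v} = \sqrt{\left(0^{2}\right)^{3} + 331498} = \sqrt{0^{3} + 331498} = \sqrt{0 + 331498} = \sqrt{331498}$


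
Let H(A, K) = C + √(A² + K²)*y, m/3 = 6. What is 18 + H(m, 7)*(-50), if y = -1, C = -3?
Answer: 168 + 50*√373 ≈ 1133.7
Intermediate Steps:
m = 18 (m = 3*6 = 18)
H(A, K) = -3 - √(A² + K²) (H(A, K) = -3 + √(A² + K²)*(-1) = -3 - √(A² + K²))
18 + H(m, 7)*(-50) = 18 + (-3 - √(18² + 7²))*(-50) = 18 + (-3 - √(324 + 49))*(-50) = 18 + (-3 - √373)*(-50) = 18 + (150 + 50*√373) = 168 + 50*√373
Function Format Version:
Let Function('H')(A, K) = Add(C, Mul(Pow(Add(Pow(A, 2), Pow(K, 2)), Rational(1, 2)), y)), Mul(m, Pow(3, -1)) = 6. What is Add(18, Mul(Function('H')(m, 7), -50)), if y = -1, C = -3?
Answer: Add(168, Mul(50, Pow(373, Rational(1, 2)))) ≈ 1133.7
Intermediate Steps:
m = 18 (m = Mul(3, 6) = 18)
Function('H')(A, K) = Add(-3, Mul(-1, Pow(Add(Pow(A, 2), Pow(K, 2)), Rational(1, 2)))) (Function('H')(A, K) = Add(-3, Mul(Pow(Add(Pow(A, 2), Pow(K, 2)), Rational(1, 2)), -1)) = Add(-3, Mul(-1, Pow(Add(Pow(A, 2), Pow(K, 2)), Rational(1, 2)))))
Add(18, Mul(Function('H')(m, 7), -50)) = Add(18, Mul(Add(-3, Mul(-1, Pow(Add(Pow(18, 2), Pow(7, 2)), Rational(1, 2)))), -50)) = Add(18, Mul(Add(-3, Mul(-1, Pow(Add(324, 49), Rational(1, 2)))), -50)) = Add(18, Mul(Add(-3, Mul(-1, Pow(373, Rational(1, 2)))), -50)) = Add(18, Add(150, Mul(50, Pow(373, Rational(1, 2))))) = Add(168, Mul(50, Pow(373, Rational(1, 2))))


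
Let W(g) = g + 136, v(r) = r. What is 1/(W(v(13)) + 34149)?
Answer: 1/34298 ≈ 2.9156e-5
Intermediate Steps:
W(g) = 136 + g
1/(W(v(13)) + 34149) = 1/((136 + 13) + 34149) = 1/(149 + 34149) = 1/34298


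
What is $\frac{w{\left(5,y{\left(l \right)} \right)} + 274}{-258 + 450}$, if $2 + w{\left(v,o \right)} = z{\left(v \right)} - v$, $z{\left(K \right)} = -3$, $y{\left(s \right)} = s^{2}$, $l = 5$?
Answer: $\frac{11}{8} \approx 1.375$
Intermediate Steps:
$w{\left(v,o \right)} = -5 - v$ ($w{\left(v,o \right)} = -2 - \left(3 + v\right) = -5 - v$)
$\frac{w{\left(5,y{\left(l \right)} \right)} + 274}{-258 + 450} = \frac{\left(-5 - 5\right) + 274}{-258 + 450} = \frac{\left(-5 - 5\right) + 274}{192} = \left(-10 + 274\right) \frac{1}{192} = 264 \cdot \frac{1}{192} = \frac{11}{8}$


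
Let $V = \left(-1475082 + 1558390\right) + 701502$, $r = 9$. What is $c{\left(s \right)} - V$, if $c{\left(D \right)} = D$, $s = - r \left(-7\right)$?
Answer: $-784747$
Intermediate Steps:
$s = 63$ ($s = \left(-1\right) 9 \left(-7\right) = \left(-9\right) \left(-7\right) = 63$)
$V = 784810$ ($V = 83308 + 701502 = 784810$)
$c{\left(s \right)} - V = 63 - 784810 = -784747$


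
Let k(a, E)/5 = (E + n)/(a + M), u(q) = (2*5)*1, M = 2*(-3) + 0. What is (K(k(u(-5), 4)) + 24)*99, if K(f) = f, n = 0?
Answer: 2871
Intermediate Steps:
M = -6 (M = -6 + 0 = -6)
u(q) = 10 (u(q) = 10*1 = 10)
k(a, E) = 5*E/(-6 + a) (k(a, E) = 5*((E + 0)/(a - 6)) = 5*(E/(-6 + a)) = 5*E/(-6 + a))
(K(k(u(-5), 4)) + 24)*99 = (5*4/(-6 + 10) + 24)*99 = (5*4/4 + 24)*99 = (5*4*(¼) + 24)*99 = (5 + 24)*99 = 29*99 = 2871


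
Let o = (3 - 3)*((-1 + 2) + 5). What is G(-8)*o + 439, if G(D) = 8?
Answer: 439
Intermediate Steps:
o = 0 (o = 0*(1 + 5) = 0*6 = 0)
G(-8)*o + 439 = 8*0 + 439 = 0 + 439 = 439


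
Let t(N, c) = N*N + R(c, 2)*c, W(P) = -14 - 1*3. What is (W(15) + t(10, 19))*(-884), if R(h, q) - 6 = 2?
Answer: -207740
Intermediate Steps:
W(P) = -17 (W(P) = -14 - 3 = -17)
R(h, q) = 8 (R(h, q) = 6 + 2 = 8)
t(N, c) = N² + 8*c (t(N, c) = N*N + 8*c = N² + 8*c)
(W(15) + t(10, 19))*(-884) = (-17 + (10² + 8*19))*(-884) = (-17 + (100 + 152))*(-884) = (-17 + 252)*(-884) = 235*(-884) = -207740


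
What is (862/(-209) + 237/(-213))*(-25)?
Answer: 1942825/14839 ≈ 130.93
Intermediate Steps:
(862/(-209) + 237/(-213))*(-25) = (862*(-1/209) + 237*(-1/213))*(-25) = (-862/209 - 79/71)*(-25) = -77713/14839*(-25) = 1942825/14839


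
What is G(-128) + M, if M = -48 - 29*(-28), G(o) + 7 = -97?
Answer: 660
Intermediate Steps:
G(o) = -104 (G(o) = -7 - 97 = -104)
M = 764 (M = -48 + 812 = 764)
G(-128) + M = -104 + 764 = 660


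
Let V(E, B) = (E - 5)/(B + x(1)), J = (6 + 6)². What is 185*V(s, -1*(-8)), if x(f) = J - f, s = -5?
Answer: -1850/151 ≈ -12.252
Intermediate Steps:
J = 144 (J = 12² = 144)
x(f) = 144 - f
V(E, B) = (-5 + E)/(143 + B) (V(E, B) = (E - 5)/(B + (144 - 1*1)) = (-5 + E)/(B + (144 - 1)) = (-5 + E)/(B + 143) = (-5 + E)/(143 + B))
185*V(s, -1*(-8)) = 185*((-5 - 5)/(143 - 1*(-8))) = 185*(-10/(143 + 8)) = 185*(-10/151) = -1850/151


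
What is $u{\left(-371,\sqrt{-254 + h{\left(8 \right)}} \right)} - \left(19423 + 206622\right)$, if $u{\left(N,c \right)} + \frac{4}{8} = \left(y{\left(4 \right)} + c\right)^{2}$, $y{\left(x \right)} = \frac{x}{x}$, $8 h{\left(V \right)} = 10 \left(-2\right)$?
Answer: $-226301 + 3 i \sqrt{114} \approx -2.263 \cdot 10^{5} + 32.031 i$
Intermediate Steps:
$h{\left(V \right)} = - \frac{5}{2}$ ($h{\left(V \right)} = \frac{10 \left(-2\right)}{8} = \frac{1}{8} \left(-20\right) = - \frac{5}{2}$)
$y{\left(x \right)} = 1$
$u{\left(N,c \right)} = - \frac{1}{2} + \left(1 + c\right)^{2}$
$u{\left(-371,\sqrt{-254 + h{\left(8 \right)}} \right)} - \left(19423 + 206622\right) = \left(- \frac{1}{2} + \left(1 + \sqrt{-254 - \frac{5}{2}}\right)^{2}\right) - \left(19423 + 206622\right) = \left(- \frac{1}{2} + \left(1 + \sqrt{- \frac{513}{2}}\right)^{2}\right) - 226045 = \left(- \frac{1}{2} + \left(1 + \frac{3 i \sqrt{114}}{2}\right)^{2}\right) - 226045 = - \frac{452091}{2} + \left(1 + \frac{3 i \sqrt{114}}{2}\right)^{2}$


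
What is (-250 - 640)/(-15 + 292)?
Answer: -890/277 ≈ -3.2130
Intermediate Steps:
(-250 - 640)/(-15 + 292) = -890/277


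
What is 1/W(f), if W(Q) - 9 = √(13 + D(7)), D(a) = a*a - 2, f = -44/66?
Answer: 3/7 - 2*√15/21 ≈ 0.059716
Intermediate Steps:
f = -⅔ (f = -44*1/66 = -⅔ ≈ -0.66667)
D(a) = -2 + a² (D(a) = a² - 2 = -2 + a²)
W(Q) = 9 + 2*√15 (W(Q) = 9 + √(13 + (-2 + 7²)) = 9 + √(13 + (-2 + 49)) = 9 + √(13 + 47) = 9 + √60 = 9 + 2*√15)
1/W(f) = 1/(9 + 2*√15)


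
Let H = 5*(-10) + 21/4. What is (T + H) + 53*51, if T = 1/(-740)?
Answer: 491776/185 ≈ 2658.3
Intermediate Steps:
H = -179/4 (H = -50 + 21*(¼) = -50 + 21/4 = -179/4 ≈ -44.750)
T = -1/740 ≈ -0.0013514
(T + H) + 53*51 = (-1/740 - 179/4) + 53*51 = -8279/185 + 2703 = 491776/185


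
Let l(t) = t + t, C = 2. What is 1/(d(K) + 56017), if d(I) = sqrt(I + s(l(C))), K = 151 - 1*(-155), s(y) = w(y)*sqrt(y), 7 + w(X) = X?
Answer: 56017/3137903989 - 10*sqrt(3)/3137903989 ≈ 1.7846e-5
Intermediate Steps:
w(X) = -7 + X
l(t) = 2*t
s(y) = sqrt(y)*(-7 + y) (s(y) = (-7 + y)*sqrt(y) = sqrt(y)*(-7 + y))
K = 306 (K = 151 + 155 = 306)
d(I) = sqrt(-6 + I) (d(I) = sqrt(I + sqrt(2*2)*(-7 + 2*2)) = sqrt(I + sqrt(4)*(-7 + 4)) = sqrt(I + 2*(-3)) = sqrt(I - 6) = sqrt(-6 + I))
1/(d(K) + 56017) = 1/(sqrt(-6 + 306) + 56017) = 1/(sqrt(300) + 56017) = 1/(10*sqrt(3) + 56017) = 1/(56017 + 10*sqrt(3))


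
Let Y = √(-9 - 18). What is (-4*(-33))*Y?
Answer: 396*I*√3 ≈ 685.89*I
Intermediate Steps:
Y = 3*I*√3 (Y = √(-27) = 3*I*√3 ≈ 5.1962*I)
(-4*(-33))*Y = (-4*(-33))*(3*I*√3) = 132*(3*I*√3) = 396*I*√3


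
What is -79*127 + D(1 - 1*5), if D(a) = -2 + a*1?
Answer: -10039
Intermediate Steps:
D(a) = -2 + a
-79*127 + D(1 - 1*5) = -79*127 + (-2 + (1 - 1*5)) = -10033 + (-2 + (1 - 5)) = -10033 + (-2 - 4) = -10033 - 6 = -10039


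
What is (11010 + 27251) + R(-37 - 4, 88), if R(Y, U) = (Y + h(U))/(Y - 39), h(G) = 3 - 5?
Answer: 3060923/80 ≈ 38262.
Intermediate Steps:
h(G) = -2
R(Y, U) = (-2 + Y)/(-39 + Y) (R(Y, U) = (Y - 2)/(Y - 39) = (-2 + Y)/(-39 + Y))
(11010 + 27251) + R(-37 - 4, 88) = (11010 + 27251) + (-2 + (-37 - 4))/(-39 + (-37 - 4)) = 38261 + (-2 - 41)/(-39 - 41) = 38261 - 43/(-80) = 38261 - 1/80*(-43) = 38261 + 43/80 = 3060923/80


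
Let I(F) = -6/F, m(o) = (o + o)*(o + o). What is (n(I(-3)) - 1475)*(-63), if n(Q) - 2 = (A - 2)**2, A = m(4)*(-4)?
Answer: -4100733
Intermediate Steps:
m(o) = 4*o**2 (m(o) = (2*o)*(2*o) = 4*o**2)
A = -256 (A = (4*4**2)*(-4) = (4*16)*(-4) = 64*(-4) = -256)
n(Q) = 66566 (n(Q) = 2 + (-256 - 2)**2 = 2 + (-258)**2 = 2 + 66564 = 66566)
(n(I(-3)) - 1475)*(-63) = (66566 - 1475)*(-63) = 65091*(-63) = -4100733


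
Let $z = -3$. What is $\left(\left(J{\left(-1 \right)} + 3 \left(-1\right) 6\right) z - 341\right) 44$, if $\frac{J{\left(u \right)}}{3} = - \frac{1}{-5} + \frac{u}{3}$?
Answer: $- \frac{62876}{5} \approx -12575.0$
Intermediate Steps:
$J{\left(u \right)} = \frac{3}{5} + u$ ($J{\left(u \right)} = 3 \left(- \frac{1}{-5} + \frac{u}{3}\right) = 3 \left(\left(-1\right) \left(- \frac{1}{5}\right) + u \frac{1}{3}\right) = 3 \left(\frac{1}{5} + \frac{u}{3}\right) = \frac{3}{5} + u$)
$\left(\left(J{\left(-1 \right)} + 3 \left(-1\right) 6\right) z - 341\right) 44 = \left(\left(\left(\frac{3}{5} - 1\right) + 3 \left(-1\right) 6\right) \left(-3\right) - 341\right) 44 = \left(\left(- \frac{2}{5} - 18\right) \left(-3\right) - 341\right) 44 = \left(\left(- \frac{92}{5}\right) \left(-3\right) - 341\right) 44 = \left(\frac{276}{5} - 341\right) 44 = \left(- \frac{1429}{5}\right) 44 = - \frac{62876}{5}$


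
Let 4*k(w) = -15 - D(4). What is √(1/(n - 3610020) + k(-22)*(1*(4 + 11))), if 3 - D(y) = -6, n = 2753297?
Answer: I*√66057687742333/856723 ≈ 9.4868*I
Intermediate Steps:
D(y) = 9 (D(y) = 3 - 1*(-6) = 3 + 6 = 9)
k(w) = -6 (k(w) = (-15 - 1*9)/4 = (-15 - 9)/4 = (¼)*(-24) = -6)
√(1/(n - 3610020) + k(-22)*(1*(4 + 11))) = √(1/(2753297 - 3610020) - 6*(4 + 11)) = √(1/(-856723) - 6*15) = √(-1/856723 - 6*15) = √(-1/856723 - 90) = √(-77105071/856723) = I*√66057687742333/856723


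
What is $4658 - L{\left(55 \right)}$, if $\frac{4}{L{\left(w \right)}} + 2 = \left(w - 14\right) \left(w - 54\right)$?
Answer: $\frac{181658}{39} \approx 4657.9$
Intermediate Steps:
$L{\left(w \right)} = \frac{4}{-2 + \left(-54 + w\right) \left(-14 + w\right)}$ ($L{\left(w \right)} = \frac{4}{-2 + \left(w - 14\right) \left(w - 54\right)} = \frac{4}{-2 + \left(-14 + w\right) \left(-54 + w\right)} = \frac{4}{-2 + \left(-54 + w\right) \left(-14 + w\right)}$)
$4658 - L{\left(55 \right)} = 4658 - \frac{4}{754 + 55^{2} - 3740} = 4658 - \frac{4}{754 + 3025 - 3740} = 4658 - \frac{4}{39} = \frac{181658}{39}$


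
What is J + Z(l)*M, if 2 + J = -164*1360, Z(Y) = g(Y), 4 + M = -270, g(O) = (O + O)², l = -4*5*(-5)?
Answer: -11183042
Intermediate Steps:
l = 100 (l = -20*(-5) = 100)
g(O) = 4*O² (g(O) = (2*O)² = 4*O²)
M = -274 (M = -4 - 270 = -274)
Z(Y) = 4*Y²
J = -223042 (J = -2 - 164*1360 = -2 - 223040 = -223042)
J + Z(l)*M = -223042 + (4*100²)*(-274) = -223042 + (4*10000)*(-274) = -223042 + 40000*(-274) = -223042 - 10960000 = -11183042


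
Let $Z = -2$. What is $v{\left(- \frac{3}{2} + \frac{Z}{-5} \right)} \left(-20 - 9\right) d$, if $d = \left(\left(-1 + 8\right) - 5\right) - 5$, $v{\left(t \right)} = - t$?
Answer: $\frac{957}{10} \approx 95.7$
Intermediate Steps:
$d = -3$ ($d = \left(7 - 5\right) - 5 = 2 - 5 = -3$)
$v{\left(- \frac{3}{2} + \frac{Z}{-5} \right)} \left(-20 - 9\right) d = - (- \frac{3}{2} - \frac{2}{-5}) \left(-20 - 9\right) \left(-3\right) = - (\left(-3\right) \frac{1}{2} - - \frac{2}{5}) \left(-20 - 9\right) \left(-3\right) = - (- \frac{3}{2} + \frac{2}{5}) \left(-29\right) \left(-3\right) = \left(-1\right) \left(- \frac{11}{10}\right) \left(-29\right) \left(-3\right) = \frac{11}{10} \left(-29\right) \left(-3\right) = \left(- \frac{319}{10}\right) \left(-3\right) = \frac{957}{10}$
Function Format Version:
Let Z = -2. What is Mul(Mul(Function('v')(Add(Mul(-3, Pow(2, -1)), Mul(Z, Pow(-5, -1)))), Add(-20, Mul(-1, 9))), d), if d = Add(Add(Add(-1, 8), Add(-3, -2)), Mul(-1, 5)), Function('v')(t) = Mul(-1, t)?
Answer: Rational(957, 10) ≈ 95.700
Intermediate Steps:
d = -3 (d = Add(Add(7, -5), -5) = Add(2, -5) = -3)
Mul(Mul(Function('v')(Add(Mul(-3, Pow(2, -1)), Mul(Z, Pow(-5, -1)))), Add(-20, Mul(-1, 9))), d) = Mul(Mul(Mul(-1, Add(Mul(-3, Pow(2, -1)), Mul(-2, Pow(-5, -1)))), Add(-20, Mul(-1, 9))), -3) = Mul(Mul(Mul(-1, Add(Mul(-3, Rational(1, 2)), Mul(-2, Rational(-1, 5)))), Add(-20, -9)), -3) = Mul(Mul(Mul(-1, Add(Rational(-3, 2), Rational(2, 5))), -29), -3) = Mul(Mul(Mul(-1, Rational(-11, 10)), -29), -3) = Mul(Mul(Rational(11, 10), -29), -3) = Mul(Rational(-319, 10), -3) = Rational(957, 10)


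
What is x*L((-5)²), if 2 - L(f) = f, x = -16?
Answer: 368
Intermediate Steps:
L(f) = 2 - f
x*L((-5)²) = -16*(2 - 1*(-5)²) = -16*(2 - 1*25) = -16*(2 - 25) = -16*(-23) = 368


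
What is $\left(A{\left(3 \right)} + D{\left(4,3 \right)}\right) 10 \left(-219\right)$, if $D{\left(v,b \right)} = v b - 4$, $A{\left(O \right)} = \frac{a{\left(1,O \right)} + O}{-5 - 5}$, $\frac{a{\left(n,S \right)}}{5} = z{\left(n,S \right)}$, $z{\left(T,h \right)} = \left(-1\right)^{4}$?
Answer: $-15768$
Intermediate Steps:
$z{\left(T,h \right)} = 1$
$a{\left(n,S \right)} = 5$ ($a{\left(n,S \right)} = 5 \cdot 1 = 5$)
$A{\left(O \right)} = - \frac{1}{2} - \frac{O}{10}$ ($A{\left(O \right)} = \frac{5 + O}{-5 - 5} = \frac{5 + O}{-10} = \left(5 + O\right) \left(- \frac{1}{10}\right) = - \frac{1}{2} - \frac{O}{10}$)
$D{\left(v,b \right)} = -4 + b v$ ($D{\left(v,b \right)} = b v - 4 = -4 + b v$)
$\left(A{\left(3 \right)} + D{\left(4,3 \right)}\right) 10 \left(-219\right) = \left(\left(- \frac{1}{2} - \frac{3}{10}\right) + \left(-4 + 3 \cdot 4\right)\right) 10 \left(-219\right) = \left(\left(- \frac{1}{2} - \frac{3}{10}\right) + \left(-4 + 12\right)\right) 10 \left(-219\right) = \left(- \frac{4}{5} + 8\right) 10 \left(-219\right) = \frac{36}{5} \cdot 10 \left(-219\right) = 72 \left(-219\right) = -15768$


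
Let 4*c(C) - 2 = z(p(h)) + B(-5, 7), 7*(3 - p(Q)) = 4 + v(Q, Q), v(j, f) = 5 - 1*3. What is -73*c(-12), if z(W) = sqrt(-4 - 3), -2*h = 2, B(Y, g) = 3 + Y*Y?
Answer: -1095/2 - 73*I*sqrt(7)/4 ≈ -547.5 - 48.285*I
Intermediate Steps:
B(Y, g) = 3 + Y**2
v(j, f) = 2 (v(j, f) = 5 - 3 = 2)
h = -1 (h = -1/2*2 = -1)
p(Q) = 15/7 (p(Q) = 3 - (4 + 2)/7 = 3 - 1/7*6 = 3 - 6/7 = 15/7)
z(W) = I*sqrt(7) (z(W) = sqrt(-7) = I*sqrt(7))
c(C) = 15/2 + I*sqrt(7)/4 (c(C) = 1/2 + (I*sqrt(7) + (3 + (-5)**2))/4 = 1/2 + (I*sqrt(7) + (3 + 25))/4 = 1/2 + (I*sqrt(7) + 28)/4 = 1/2 + (28 + I*sqrt(7))/4 = 1/2 + (7 + I*sqrt(7)/4) = 15/2 + I*sqrt(7)/4)
-73*c(-12) = -73*(15/2 + I*sqrt(7)/4) = -1095/2 - 73*I*sqrt(7)/4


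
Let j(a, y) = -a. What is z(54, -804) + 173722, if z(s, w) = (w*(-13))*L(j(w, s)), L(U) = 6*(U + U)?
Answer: 101014618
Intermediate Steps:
L(U) = 12*U (L(U) = 6*(2*U) = 12*U)
z(s, w) = 156*w**2 (z(s, w) = (w*(-13))*(12*(-w)) = (-13*w)*(-12*w) = 156*w**2)
z(54, -804) + 173722 = 156*(-804)**2 + 173722 = 156*646416 + 173722 = 100840896 + 173722 = 101014618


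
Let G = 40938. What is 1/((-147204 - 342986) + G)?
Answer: -1/449252 ≈ -2.2259e-6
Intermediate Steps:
1/((-147204 - 342986) + G) = 1/((-147204 - 342986) + 40938) = 1/(-490190 + 40938) = 1/(-449252) = -1/449252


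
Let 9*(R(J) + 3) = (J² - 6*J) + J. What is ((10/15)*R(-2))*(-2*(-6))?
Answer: -104/9 ≈ -11.556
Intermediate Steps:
R(J) = -3 - 5*J/9 + J²/9 (R(J) = -3 + ((J² - 6*J) + J)/9 = -3 + (J² - 5*J)/9 = -3 + (-5*J/9 + J²/9) = -3 - 5*J/9 + J²/9)
((10/15)*R(-2))*(-2*(-6)) = ((10/15)*(-3 - 5/9*(-2) + (⅑)*(-2)²))*(-2*(-6)) = ((10*(1/15))*(-3 + 10/9 + (⅑)*4))*12 = (2*(-3 + 10/9 + 4/9)/3)*12 = ((⅔)*(-13/9))*12 = -26/27*12 = -104/9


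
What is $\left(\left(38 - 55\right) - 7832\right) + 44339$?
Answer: $36490$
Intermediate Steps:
$\left(\left(38 - 55\right) - 7832\right) + 44339 = \left(-17 - 7832\right) + 44339 = -7849 + 44339 = 36490$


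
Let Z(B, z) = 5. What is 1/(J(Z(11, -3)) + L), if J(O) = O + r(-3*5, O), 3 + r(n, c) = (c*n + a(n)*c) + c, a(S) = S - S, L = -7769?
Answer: -1/7837 ≈ -0.00012760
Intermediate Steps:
a(S) = 0
r(n, c) = -3 + c + c*n (r(n, c) = -3 + ((c*n + 0*c) + c) = -3 + ((c*n + 0) + c) = -3 + (c*n + c) = -3 + (c + c*n) = -3 + c + c*n)
J(O) = -3 - 13*O (J(O) = O + (-3 + O + O*(-3*5)) = O + (-3 + O + O*(-15)) = O + (-3 + O - 15*O) = O + (-3 - 14*O) = -3 - 13*O)
1/(J(Z(11, -3)) + L) = 1/((-3 - 13*5) - 7769) = 1/((-3 - 65) - 7769) = 1/(-68 - 7769) = 1/(-7837) = -1/7837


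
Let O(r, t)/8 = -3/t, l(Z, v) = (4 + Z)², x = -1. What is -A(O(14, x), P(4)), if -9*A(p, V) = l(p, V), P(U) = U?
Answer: 784/9 ≈ 87.111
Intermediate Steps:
O(r, t) = -24/t (O(r, t) = 8*(-3/t) = -24/t)
A(p, V) = -(4 + p)²/9
-A(O(14, x), P(4)) = -(-1)*(4 - 24/(-1))²/9 = -(-1)*(4 - 24*(-1))²/9 = -(-1)*(4 + 24)²/9 = -(-1)*28²/9 = -(-1)*784/9 = -1*(-784/9) = 784/9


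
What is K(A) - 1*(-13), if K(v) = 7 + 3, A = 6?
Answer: 23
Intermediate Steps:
K(v) = 10
K(A) - 1*(-13) = 10 - 1*(-13) = 10 + 13 = 23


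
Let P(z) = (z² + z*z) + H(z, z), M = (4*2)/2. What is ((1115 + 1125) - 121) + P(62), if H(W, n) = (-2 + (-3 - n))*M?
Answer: 9539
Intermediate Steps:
M = 4 (M = 8*(½) = 4)
H(W, n) = -20 - 4*n (H(W, n) = (-2 + (-3 - n))*4 = (-5 - n)*4 = -20 - 4*n)
P(z) = -20 - 4*z + 2*z² (P(z) = (z² + z*z) + (-20 - 4*z) = (z² + z²) + (-20 - 4*z) = 2*z² + (-20 - 4*z) = -20 - 4*z + 2*z²)
((1115 + 1125) - 121) + P(62) = ((1115 + 1125) - 121) + (-20 - 4*62 + 2*62²) = (2240 - 121) + (-20 - 248 + 2*3844) = 2119 + (-20 - 248 + 7688) = 2119 + 7420 = 9539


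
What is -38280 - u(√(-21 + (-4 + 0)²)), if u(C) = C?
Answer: -38280 - I*√5 ≈ -38280.0 - 2.2361*I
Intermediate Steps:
-38280 - u(√(-21 + (-4 + 0)²)) = -38280 - √(-21 + (-4 + 0)²) = -38280 - √(-21 + (-4)²) = -38280 - √(-21 + 16) = -38280 - √(-5) = -38280 - I*√5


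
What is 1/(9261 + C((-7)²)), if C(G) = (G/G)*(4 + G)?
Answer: 1/9314 ≈ 0.00010737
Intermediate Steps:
C(G) = 4 + G (C(G) = 1*(4 + G) = 4 + G)
1/(9261 + C((-7)²)) = 1/(9261 + (4 + (-7)²)) = 1/(9261 + (4 + 49)) = 1/(9261 + 53) = 1/9314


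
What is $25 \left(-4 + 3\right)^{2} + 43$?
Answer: $68$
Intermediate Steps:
$25 \left(-4 + 3\right)^{2} + 43 = 25 \left(-1\right)^{2} + 43 = 25 \cdot 1 + 43 = 25 + 43 = 68$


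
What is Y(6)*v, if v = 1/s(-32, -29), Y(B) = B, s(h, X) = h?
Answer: -3/16 ≈ -0.18750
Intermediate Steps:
v = -1/32 (v = 1/(-32) = -1/32 ≈ -0.031250)
Y(6)*v = 6*(-1/32) = -3/16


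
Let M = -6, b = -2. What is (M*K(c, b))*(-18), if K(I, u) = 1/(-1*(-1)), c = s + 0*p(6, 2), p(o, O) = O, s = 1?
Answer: 108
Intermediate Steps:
c = 1 (c = 1 + 0*2 = 1 + 0 = 1)
K(I, u) = 1 (K(I, u) = 1/1 = 1)
(M*K(c, b))*(-18) = -6*1*(-18) = -6*(-18) = 108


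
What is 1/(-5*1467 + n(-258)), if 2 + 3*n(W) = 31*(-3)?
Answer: -3/22100 ≈ -0.00013575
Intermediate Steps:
n(W) = -95/3 (n(W) = -⅔ + (31*(-3))/3 = -⅔ + (⅓)*(-93) = -⅔ - 31 = -95/3)
1/(-5*1467 + n(-258)) = 1/(-5*1467 - 95/3) = 1/(-7335 - 95/3) = 1/(-22100/3) = -3/22100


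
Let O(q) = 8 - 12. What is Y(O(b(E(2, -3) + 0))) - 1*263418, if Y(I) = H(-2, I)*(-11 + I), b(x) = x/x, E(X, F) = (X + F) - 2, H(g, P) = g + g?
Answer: -263358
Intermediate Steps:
H(g, P) = 2*g
E(X, F) = -2 + F + X (E(X, F) = (F + X) - 2 = -2 + F + X)
b(x) = 1
O(q) = -4
Y(I) = 44 - 4*I (Y(I) = (2*(-2))*(-11 + I) = -4*(-11 + I) = 44 - 4*I)
Y(O(b(E(2, -3) + 0))) - 1*263418 = (44 - 4*(-4)) - 1*263418 = (44 + 16) - 263418 = 60 - 263418 = -263358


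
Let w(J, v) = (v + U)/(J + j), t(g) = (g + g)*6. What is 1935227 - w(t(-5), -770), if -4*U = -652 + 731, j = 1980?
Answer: 4954182173/2560 ≈ 1.9352e+6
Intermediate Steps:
U = -79/4 (U = -(-652 + 731)/4 = -¼*79 = -79/4 ≈ -19.750)
t(g) = 12*g (t(g) = (2*g)*6 = 12*g)
w(J, v) = (-79/4 + v)/(1980 + J) (w(J, v) = (v - 79/4)/(J + 1980) = (-79/4 + v)/(1980 + J))
1935227 - w(t(-5), -770) = 1935227 - (-79/4 - 770)/(1980 + 12*(-5)) = 1935227 - (-3159)/((1980 - 60)*4) = 1935227 - (-3159)/(1920*4) = 1935227 - 1*(-1053/2560) = 1935227 + 1053/2560 = 4954182173/2560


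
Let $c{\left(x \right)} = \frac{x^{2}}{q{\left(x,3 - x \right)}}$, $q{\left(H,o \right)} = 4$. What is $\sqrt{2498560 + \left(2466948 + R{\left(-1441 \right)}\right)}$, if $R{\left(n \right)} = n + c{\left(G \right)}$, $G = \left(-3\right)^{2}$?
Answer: $\frac{3 \sqrt{2206261}}{2} \approx 2228.0$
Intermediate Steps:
$G = 9$
$c{\left(x \right)} = \frac{x^{2}}{4}$
$R{\left(n \right)} = \frac{81}{4} + n$ ($R{\left(n \right)} = n + \frac{9^{2}}{4} = n + \frac{1}{4} \cdot 81 = n + \frac{81}{4} = \frac{81}{4} + n$)
$\sqrt{2498560 + \left(2466948 + R{\left(-1441 \right)}\right)} = \sqrt{2498560 + \left(2466948 + \left(\frac{81}{4} - 1441\right)\right)} = \sqrt{2498560 + \left(2466948 - \frac{5683}{4}\right)} = \sqrt{2498560 + \frac{9862109}{4}} = \sqrt{\frac{19856349}{4}} = \frac{3 \sqrt{2206261}}{2}$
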